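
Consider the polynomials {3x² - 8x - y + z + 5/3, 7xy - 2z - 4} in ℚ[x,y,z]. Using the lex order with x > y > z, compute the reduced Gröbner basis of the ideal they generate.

f_1 = 3x² - 8x - y + z + 5/3, LT = x².
f_2 = 7xy - 2z - 4, LT = xy.

S(f_1,f_2): lcm = x²y. S = -8/3xy + 2/7xz + 4/7x - ⅓y² + ⅓yz + 5/9y.
  leading term xy: subtract (-8/21)·f_2 from -8/3xy + 2/7xz + 4/7x - ⅓y² + ⅓yz + 5/9y → 2/7xz + 4/7x - ⅓y² + ⅓yz + 5/9y - 16/21z - 32/21
  leading term xz: no divisor's leading term divides it; move 2/7xz to the remainder.
  leading term x: no divisor's leading term divides it; move 4/7x to the remainder.
  leading term y²: no divisor's leading term divides it; move -⅓y² to the remainder.
  leading term yz: no divisor's leading term divides it; move ⅓yz to the remainder.
  leading term y: no divisor's leading term divides it; move 5/9y to the remainder.
  leading term z: no divisor's leading term divides it; move -16/21z to the remainder.
  leading term 1: no divisor's leading term divides it; move -32/21 to the remainder.
  remainder 2/7xz + 4/7x - ⅓y² + ⅓yz + 5/9y - 16/21z - 32/21 ≠ 0; add g_3 = 2/7xz + 4/7x - ⅓y² + ⅓yz + 5/9y - 16/21z - 32/21 to the basis.

S(f_2,g_3): lcm = xyz. S = -2xy + 7/6y³ - 7/6y²z - 35/18y² + 8/3yz + 16/3y - 2/7z² - 4/7z.
  leading term xy: subtract (-2/7)·f_2 from -2xy + 7/6y³ - 7/6y²z - 35/18y² + 8/3yz + 16/3y - 2/7z² - 4/7z → 7/6y³ - 7/6y²z - 35/18y² + 8/3yz + 16/3y - 2/7z² - 8/7z - 8/7
  leading term y³: no divisor's leading term divides it; move 7/6y³ to the remainder.
  leading term y²z: no divisor's leading term divides it; move -7/6y²z to the remainder.
  leading term y²: no divisor's leading term divides it; move -35/18y² to the remainder.
  leading term yz: no divisor's leading term divides it; move 8/3yz to the remainder.
  leading term y: no divisor's leading term divides it; move 16/3y to the remainder.
  leading term z²: no divisor's leading term divides it; move -2/7z² to the remainder.
  leading term z: no divisor's leading term divides it; move -8/7z to the remainder.
  leading term 1: no divisor's leading term divides it; move -8/7 to the remainder.
  remainder 7/6y³ - 7/6y²z - 35/18y² + 8/3yz + 16/3y - 2/7z² - 8/7z - 8/7 ≠ 0; add g_4 = 7/6y³ - 7/6y²z - 35/18y² + 8/3yz + 16/3y - 2/7z² - 8/7z - 8/7 to the basis.

The other S-polynomials (S(f_1,g_3), S(f_1,g_4), S(f_2,g_4), S(g_3,g_4)) all reduce to 0 modulo the current basis, so we have a Gröbner basis.

G = {x² - 8/3x - ⅓y + ⅓z + 5/9, xy - 2/7z - 4/7, xz + 2x - 7/6y² + 7/6yz + 35/18y - 8/3z - 16/3, y³ - y²z - 5/3y² + 16/7yz + 32/7y - 12/49z² - 48/49z - 48/49}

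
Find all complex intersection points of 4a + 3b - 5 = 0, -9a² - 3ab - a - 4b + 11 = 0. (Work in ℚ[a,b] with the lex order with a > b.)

Compute a lex Gröbner basis by Buchberger's algorithm.
f_1 = 4a + 3b - 5, LT = a.
f_2 = -9a² - 3ab - a - 4b + 11, LT = a².

S(f_1,f_2): lcm = a². S = 5/12ab - 49/36a - 4/9b + 11/9.
  leading term ab: subtract (5/48b)·f_1 from 5/12ab - 49/36a - 4/9b + 11/9 → -49/36a - 5/16b² + 11/144b + 11/9
  leading term a: subtract (-49/144)·f_1 from -49/36a - 5/16b² + 11/144b + 11/9 → -5/16b² + 79/72b - 23/48
  leading term b²: no divisor's leading term divides it; move -5/16b² to the remainder.
  leading term b: no divisor's leading term divides it; move 79/72b to the remainder.
  leading term 1: no divisor's leading term divides it; move -23/48 to the remainder.
  remainder -5/16b² + 79/72b - 23/48 ≠ 0; add h_3 = -5/16b² + 79/72b - 23/48 to the basis.

The other S-polynomials (S(f_1,h_3), S(f_2,h_3)) all reduce to 0 modulo the current basis, so we have a Gröbner basis.
Inter-reduce: drop elements whose leading term is divisible by another's, tail-reduce, and make monic.
Reduced Gröbner basis: {a + ¾b - 5/4, b² - 158/45b + 23/15}.

Since the basis is lex-ordered, b² - 158/45b + 23/15 is univariate in b. Its roots are {23/45, 3}. Back-substituting each root into the other basis elements fixes the other coordinates.
  b = 23/45: the earlier basis element becomes a - 13/15 = 0, giving a = 13/15 — point (13/15, 23/45).
  b = 3: the earlier basis element becomes a + 1 = 0, giving a = -1 — point (-1, 3).
Check: every point annihilates each of the original generators.

{(13/15, 23/45), (-1, 3)}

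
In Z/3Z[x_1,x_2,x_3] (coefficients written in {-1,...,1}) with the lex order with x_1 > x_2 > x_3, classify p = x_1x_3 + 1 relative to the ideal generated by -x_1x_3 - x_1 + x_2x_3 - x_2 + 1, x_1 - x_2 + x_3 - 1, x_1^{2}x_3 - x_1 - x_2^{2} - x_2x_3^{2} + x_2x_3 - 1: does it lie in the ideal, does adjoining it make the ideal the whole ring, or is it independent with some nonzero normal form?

First compute the reduced Gröbner basis of I by Buchberger's algorithm.
f_1 = -x_1x_3 - x_1 + x_2x_3 - x_2 + 1, LT = x_1x_3.
f_2 = x_1 - x_2 + x_3 - 1, LT = x_1.
f_3 = x_1^{2}x_3 - x_1 - x_2^{2} - x_2x_3^{2} + x_2x_3 - 1, LT = x_1^{2}x_3.

S(f_1,f_2): lcm = x_1x_3. S = x_1 + x_2 - x_3^{2} + x_3 - 1.
  reduce S modulo (f_1, f_2, f_3):
  remainder -x_2 - x_3^{2} ≠ 0; add h_4 = -x_2 - x_3^{2} to the basis.

S(f_1,f_3): lcm = x_1^{2}x_3. S = x_1^{2} - x_1x_2x_3 + x_1x_2 + x_2^{2} + x_2x_3^{2} - x_2x_3 + 1.
  reduce S modulo (f_1, f_2, f_3, h_4):
  remainder -x_3^{5} + x_3^{4} - x_3^{3} + x_3^{2} + x_3 - 1 ≠ 0; add h_5 = -x_3^{5} + x_3^{4} - x_3^{3} + x_3^{2} + x_3 - 1 to the basis.

The other S-polynomials (S(f_2,f_3), S(f_1,h_4), S(f_2,h_4), S(f_3,h_4), S(f_1,h_5), S(f_2,h_5), S(f_3,h_5), S(h_4,h_5)) all reduce to 0 modulo the current basis, so we have a Gröbner basis.
Inter-reduce: drop elements whose leading term is divisible by another's, tail-reduce, and make monic.
Reduced Gröbner basis: {x_1 + x_3^{2} + x_3 - 1, x_2 + x_3^{2}, x_3^{5} - x_3^{4} + x_3^{3} - x_3^{2} - x_3 + 1}.
Label its elements g_1 = x_1 + x_3^{2} + x_3 - 1, g_2 = x_2 + x_3^{2}, g_3 = x_3^{5} - x_3^{4} + x_3^{3} - x_3^{2} - x_3 + 1.

Reduce p = x_1x_3 + 1 modulo G:
  leading term x_1x_3: subtract (x_3)·g_1 from x_1x_3 + 1 → -x_3^{3} - x_3^{2} + x_3 + 1
  leading term x_3^{3}: no divisor's leading term divides it; move -x_3^{3} to the remainder.
  leading term x_3^{2}: no divisor's leading term divides it; move -x_3^{2} to the remainder.
  leading term x_3: no divisor's leading term divides it; move x_3 to the remainder.
  leading term 1: no divisor's leading term divides it; move 1 to the remainder.
  normal form = -x_3^{3} - x_3^{2} + x_3 + 1.
The normal form is nonzero, so p ∉ I. Since p minus its normal form lies in I, I + (p) = I + (r) where r = -x_3^{3} - x_3^{2} + x_3 + 1; decide whether this ideal is the whole ring.
Run Buchberger on G together with r (pairs among the g_i already reduce to 0 since G is a Gröbner basis):
g_1 = x_1 + x_3^{2} + x_3 - 1, LT = x_1.
g_2 = x_2 + x_3^{2}, LT = x_2.
g_3 = x_3^{5} - x_3^{4} + x_3^{3} - x_3^{2} - x_3 + 1, LT = x_3^{5}.
r = -x_3^{3} - x_3^{2} + x_3 + 1, LT = x_3^{3}.

S(g_3,r): lcm = x_3^{5}. S = x_3^{4} - x_3^{3} - x_3 + 1.
  reduce S modulo (g_1, g_2, g_3, r):
  remainder x_3 - 1 ≠ 0; add m_5 = x_3 - 1 to the basis.

The other S-polynomials (S(g_1,g_2), S(g_1,g_3), S(g_1,r), S(g_2,g_3), S(g_2,r), S(g_1,m_5), S(g_2,m_5), S(g_3,m_5), S(r,m_5)) all reduce to 0 modulo the current basis, so we have a Gröbner basis.
Inter-reduce: drop elements whose leading term is divisible by another's, tail-reduce, and make monic.
Reduced Gröbner basis: {x_1 + 1, x_2 + 1, x_3 - 1}.
The reduced Gröbner basis of I + (p) is {x_1 + 1, x_2 + 1, x_3 - 1} ≠ {1}, a proper ideal, so the enlarged system stays consistent: p is independent of I, with normal form -x_3^{3} - x_3^{2} + x_3 + 1.

x_1x_3 + 1 is independent of I; its normal form modulo I is -x_3^{3} - x_3^{2} + x_3 + 1.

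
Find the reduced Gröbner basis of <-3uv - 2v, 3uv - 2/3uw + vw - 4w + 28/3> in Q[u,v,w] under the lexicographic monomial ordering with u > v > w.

f_1 = -3uv - 2v, LT = uv.
f_2 = 3uv - 2/3uw + vw - 4w + 28/3, LT = uv.

S(f_1,f_2): lcm = uv. S = 2/9uw - 1/3vw + 2/3v + 4/3w - 28/9.
  leading term uw: no divisor's leading term divides it; move 2/9uw to the remainder.
  leading term vw: no divisor's leading term divides it; move -1/3vw to the remainder.
  leading term v: no divisor's leading term divides it; move 2/3v to the remainder.
  leading term w: no divisor's leading term divides it; move 4/3w to the remainder.
  leading term 1: no divisor's leading term divides it; move -28/9 to the remainder.
  remainder 2/9uw - 1/3vw + 2/3v + 4/3w - 28/9 ≠ 0; add g_3 = 2/9uw - 1/3vw + 2/3v + 4/3w - 28/9 to the basis.

S(f_1,g_3): lcm = uvw. S = 3/2v^2w - 3v^2 - 16/3vw + 14v.
  leading term v^2w: no divisor's leading term divides it; move 3/2v^2w to the remainder.
  leading term v^2: no divisor's leading term divides it; move -3v^2 to the remainder.
  leading term vw: no divisor's leading term divides it; move -16/3vw to the remainder.
  leading term v: no divisor's leading term divides it; move 14v to the remainder.
  remainder 3/2v^2w - 3v^2 - 16/3vw + 14v ≠ 0; add g_4 = 3/2v^2w - 3v^2 - 16/3vw + 14v to the basis.

The other S-polynomials (S(f_2,g_3), S(f_1,g_4), S(f_2,g_4), S(g_3,g_4)) all reduce to 0 modulo the current basis, so we have a Gröbner basis.
Inter-reduce: drop elements whose leading term is divisible by another's, tail-reduce, and make monic.

G = {uv + 2/3v, uw - 3/2vw + 3v + 6w - 14, v^2w - 2v^2 - 32/9vw + 28/3v}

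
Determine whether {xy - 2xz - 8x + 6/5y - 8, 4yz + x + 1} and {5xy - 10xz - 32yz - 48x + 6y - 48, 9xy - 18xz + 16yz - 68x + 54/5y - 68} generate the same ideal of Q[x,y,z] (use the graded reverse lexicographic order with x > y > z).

For a fixed monomial order, each ideal has a unique reduced Gröbner basis; comparing bases decides equality.
Buchberger on the first generating set:
f_1 = xy - 2xz - 8x + 6/5y - 8, LT = xy.
f_2 = 4yz + x + 1, LT = yz.

S(f_1,f_2): lcm = xyz. S = -2xz^2 - 1/4x^2 - 8xz + 6/5yz - 1/4x - 8z.
  leading term xz^2: no divisor's leading term divides it; move -2xz^2 to the remainder.
  leading term x^2: no divisor's leading term divides it; move -1/4x^2 to the remainder.
  leading term xz: no divisor's leading term divides it; move -8xz to the remainder.
  leading term yz: subtract (3/10)·f_2 from 6/5yz - 1/4x - 8z → -11/20x - 8z - 3/10
  leading term x: no divisor's leading term divides it; move -11/20x to the remainder.
  leading term z: no divisor's leading term divides it; move -8z to the remainder.
  leading term 1: no divisor's leading term divides it; move -3/10 to the remainder.
  remainder -2xz^2 - 1/4x^2 - 8xz - 11/20x - 8z - 3/10 ≠ 0; add g_3 = -2xz^2 - 1/4x^2 - 8xz - 11/20x - 8z - 3/10 to the basis.

The other S-polynomials (S(f_1,g_3), S(f_2,g_3)) all reduce to 0 modulo the current basis, so we have a Gröbner basis.
Inter-reduce: drop elements whose leading term is divisible by another's, tail-reduce, and make monic.
Reduced Gröbner basis: {xz^2 + 1/8x^2 + 4xz + 11/40x + 4z + 3/20, xy - 2xz - 8x + 6/5y - 8, yz + 1/4x + 1/4}.

Buchberger on the second generating set:
h_1 = 5xy - 10xz - 32yz - 48x + 6y - 48, LT = xy.
h_2 = 9xy - 18xz + 16yz - 68x + 54/5y - 68, LT = xy.

S(h_1,h_2): lcm = xy. S = -368/45yz - 92/45x - 92/45.
  leading term yz: no divisor's leading term divides it; move -368/45yz to the remainder.
  leading term x: no divisor's leading term divides it; move -92/45x to the remainder.
  leading term 1: no divisor's leading term divides it; move -92/45 to the remainder.
  remainder -368/45yz - 92/45x - 92/45 ≠ 0; add k_3 = -368/45yz - 92/45x - 92/45 to the basis.

S(h_1,k_3): lcm = xyz. S = -2xz^2 - 32/5yz^2 - 1/4x^2 - 48/5xz + 6/5yz - 1/4x - 48/5z.
  leading term xz^2: no divisor's leading term divides it; move -2xz^2 to the remainder.
  leading term yz^2: subtract (18/23z)·k_3 from -32/5yz^2 - 1/4x^2 - 48/5xz + 6/5yz - 1/4x - 48/5z → -1/4x^2 - 8xz + 6/5yz - 1/4x - 8z
  leading term x^2: no divisor's leading term divides it; move -1/4x^2 to the remainder.
  leading term xz: no divisor's leading term divides it; move -8xz to the remainder.
  leading term yz: subtract (-27/184)·k_3 from 6/5yz - 1/4x - 8z → -11/20x - 8z - 3/10
  leading term x: no divisor's leading term divides it; move -11/20x to the remainder.
  leading term z: no divisor's leading term divides it; move -8z to the remainder.
  leading term 1: no divisor's leading term divides it; move -3/10 to the remainder.
  remainder -2xz^2 - 1/4x^2 - 8xz - 11/20x - 8z - 3/10 ≠ 0; add k_4 = -2xz^2 - 1/4x^2 - 8xz - 11/20x - 8z - 3/10 to the basis.

The other S-polynomials (S(h_2,k_3), S(h_1,k_4), S(h_2,k_4), S(k_3,k_4)) all reduce to 0 modulo the current basis, so we have a Gröbner basis.
Inter-reduce: drop elements whose leading term is divisible by another's, tail-reduce, and make monic.
Reduced Gröbner basis: {xz^2 + 1/8x^2 + 4xz + 11/40x + 4z + 3/20, xy - 2xz - 8x + 6/5y - 8, yz + 1/4x + 1/4}.

The two bases agree; hence the ideals are identical.

Yes, the ideals are equal.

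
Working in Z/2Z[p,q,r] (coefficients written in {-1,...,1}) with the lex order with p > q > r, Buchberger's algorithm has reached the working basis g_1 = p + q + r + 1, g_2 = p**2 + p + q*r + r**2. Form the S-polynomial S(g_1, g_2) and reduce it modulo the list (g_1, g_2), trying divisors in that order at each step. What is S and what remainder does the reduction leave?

lcm(LM(g_1), LM(g_2)) = p**2.
S = (lcm/LT(g_1))·g_1 − (lcm/LT(g_2))·g_2 = p*q + p*r + q*r + r**2.
Reduce S modulo (g_1, g_2) in that order:
  leading term p*q: subtract (q)·g_1 from p*q + p*r + q*r + r**2 → p*r + q**2 + q + r**2
  leading term p*r: subtract (r)·g_1 from p*r + q**2 + q + r**2 → q**2 + q*r + q + r
  leading term q**2: no divisor's leading term divides it; move q**2 to the remainder.
  leading term q*r: no divisor's leading term divides it; move q*r to the remainder.
  leading term q: no divisor's leading term divides it; move q to the remainder.
  leading term r: no divisor's leading term divides it; move r to the remainder.
The remainder q**2 + q*r + q + r is nonzero, so it would be added as the next basis element.

S(g_1, g_2) = p*q + p*r + q*r + r**2; remainder on division = q**2 + q*r + q + r.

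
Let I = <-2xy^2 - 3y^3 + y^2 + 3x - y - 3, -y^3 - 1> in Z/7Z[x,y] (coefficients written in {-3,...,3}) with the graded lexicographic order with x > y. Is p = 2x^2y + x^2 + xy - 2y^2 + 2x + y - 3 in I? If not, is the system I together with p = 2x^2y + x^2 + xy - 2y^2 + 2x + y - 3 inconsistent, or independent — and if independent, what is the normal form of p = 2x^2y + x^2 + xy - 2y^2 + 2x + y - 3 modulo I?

First compute the reduced Gröbner basis of I by Buchberger's algorithm.
f_1 = -2xy^2 - 3y^3 + y^2 + 3x - y - 3, LT = xy^2.
f_2 = -y^3 - 1, LT = y^3.

S(f_1,f_2): lcm = xy^3. S = -2y^4 + 3y^3 + 2xy - 3y^2 - x - 2y.
  leading term y^4: subtract (2y)·f_2 from -2y^4 + 3y^3 + 2xy - 3y^2 - x - 2y → 3y^3 + 2xy - 3y^2 - x
  leading term y^3: subtract (-3)·f_2 from 3y^3 + 2xy - 3y^2 - x → 2xy - 3y^2 - x - 3
  leading term xy: no divisor's leading term divides it; move 2xy to the remainder.
  leading term y^2: no divisor's leading term divides it; move -3y^2 to the remainder.
  leading term x: no divisor's leading term divides it; move -x to the remainder.
  leading term 1: no divisor's leading term divides it; move -3 to the remainder.
  remainder 2xy - 3y^2 - x - 3 ≠ 0; add h_3 = 2xy - 3y^2 - x - 3 to the basis.

S(f_1,h_3): lcm = xy^2. S = 3y^3 - 3xy + 3y^2 + 2x + 2y - 2.
  leading term y^3: subtract (-3)·f_2 from 3y^3 - 3xy + 3y^2 + 2x + 2y - 2 → -3xy + 3y^2 + 2x + 2y + 2
  leading term xy: subtract (2)·h_3 from -3xy + 3y^2 + 2x + 2y + 2 → 2y^2 - 3x + 2y + 1
  leading term y^2: no divisor's leading term divides it; move 2y^2 to the remainder.
  leading term x: no divisor's leading term divides it; move -3x to the remainder.
  leading term y: no divisor's leading term divides it; move 2y to the remainder.
  leading term 1: no divisor's leading term divides it; move 1 to the remainder.
  remainder 2y^2 - 3x + 2y + 1 ≠ 0; add h_4 = 2y^2 - 3x + 2y + 1 to the basis.

S(f_1,h_4): lcm = xy^2. S = -2y^3 - 2x^2 - xy + 3y^2 - 2x - 3y - 2.
  leading term y^3: subtract (2)·f_2 from -2y^3 - 2x^2 - xy + 3y^2 - 2x - 3y - 2 → -2x^2 - xy + 3y^2 - 2x - 3y
  leading term x^2: no divisor's leading term divides it; move -2x^2 to the remainder.
  leading term xy: subtract (3)·h_3 from -xy + 3y^2 - 2x - 3y → -2y^2 + x - 3y + 2
  leading term y^2: subtract (-1)·h_4 from -2y^2 + x - 3y + 2 → -2x - y + 3
  leading term x: no divisor's leading term divides it; move -2x to the remainder.
  leading term y: no divisor's leading term divides it; move -y to the remainder.
  leading term 1: no divisor's leading term divides it; move 3 to the remainder.
  remainder -2x^2 - 2x - y + 3 ≠ 0; add h_5 = -2x^2 - 2x - y + 3 to the basis.

The other S-polynomials (S(f_2,h_3), S(f_2,h_4), S(h_3,h_4), S(f_1,h_5), S(f_2,h_5), S(h_3,h_5), S(h_4,h_5)) all reduce to 0 modulo the current basis, so we have a Gröbner basis.
Inter-reduce: drop elements whose leading term is divisible by another's, tail-reduce, and make monic.
Reduced Gröbner basis: {x^2 + x - 3y + 2, xy - x - 2y + 1, y^2 + 2x + y - 3}.
Label its elements g_1 = x^2 + x - 3y + 2, g_2 = xy - x - 2y + 1, g_3 = y^2 + 2x + y - 3.

Reduce p = 2x^2y + x^2 + xy - 2y^2 + 2x + y - 3 modulo G:
  leading term x^2y: subtract (2y)·g_1 from 2x^2y + x^2 + xy - 2y^2 + 2x + y - 3 → x^2 - xy - 3y^2 + 2x - 3y - 3
  leading term x^2: subtract (1)·g_1 from x^2 - xy - 3y^2 + 2x - 3y - 3 → -xy - 3y^2 + x + 2
  leading term xy: subtract (-1)·g_2 from -xy - 3y^2 + x + 2 → -3y^2 - 2y + 3
  leading term y^2: subtract (-3)·g_3 from -3y^2 - 2y + 3 → -x + y + 1
  leading term x: no divisor's leading term divides it; move -x to the remainder.
  leading term y: no divisor's leading term divides it; move y to the remainder.
  leading term 1: no divisor's leading term divides it; move 1 to the remainder.
  normal form = -x + y + 1.
The normal form is nonzero, so p ∉ I. Since p minus its normal form lies in I, I + (p) = I + (r) where r = -x + y + 1; decide whether this ideal is the whole ring.
Run Buchberger on G together with r (pairs among the g_i already reduce to 0 since G is a Gröbner basis):
g_1 = x^2 + x - 3y + 2, LT = x^2.
g_2 = xy - x - 2y + 1, LT = xy.
g_3 = y^2 + 2x + y - 3, LT = y^2.
r = -x + y + 1, LT = x.

S(g_1,r): lcm = x^2. S = xy + 2x - 3y + 2.
  leading term xy: subtract (1)·g_2 from xy + 2x - 3y + 2 → 3x - y + 1
  leading term x: subtract (-3)·r from 3x - y + 1 → 2y - 3
  leading term y: no divisor's leading term divides it; move 2y to the remainder.
  leading term 1: no divisor's leading term divides it; move -3 to the remainder.
  remainder 2y - 3 ≠ 0; add m_5 = 2y - 3 to the basis.

S(g_2,r): lcm = xy. S = y^2 - x - y + 1.
  leading term y^2: subtract (1)·g_3 from y^2 - x - y + 1 → -3x - 2y - 3
  leading term x: subtract (3)·r from -3x - 2y - 3 → 2y + 1
  leading term y: subtract (1)·m_5 from 2y + 1 → -3
  leading term 1: no divisor's leading term divides it; move -3 to the remainder.
  remainder -3 ≠ 0; add m_6 = -3 to the basis.

The other S-polynomials (S(g_1,g_2), S(g_1,g_3), S(g_2,g_3), S(g_3,r), S(g_1,m_5), S(g_2,m_5), S(g_3,m_5), S(r,m_5), S(g_1,m_6), S(g_2,m_6), S(g_3,m_6), S(r,m_6), S(m_5,m_6)) all reduce to 0 modulo the current basis, so we have a Gröbner basis.
Inter-reduce: drop elements whose leading term is divisible by another's, tail-reduce, and make monic.
Reduced Gröbner basis: {1}.
The reduced Gröbner basis of I + (p) is {1}: the ideal is the whole ring, so the enlarged system has no common solution — adjoining p is inconsistent.

Adjoining 2x^2y + x^2 + xy - 2y^2 + 2x + y - 3 makes the ideal the whole ring: the system is inconsistent.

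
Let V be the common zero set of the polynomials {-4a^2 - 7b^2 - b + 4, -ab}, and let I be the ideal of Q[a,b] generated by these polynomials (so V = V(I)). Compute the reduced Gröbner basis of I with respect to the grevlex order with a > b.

f_1 = -4a^2 - 7b^2 - b + 4, LT = a^2.
f_2 = -ab, LT = ab.

S(f_1,f_2): lcm = a^2b. S = 7/4b^3 + 1/4b^2 - b.
  reduce S modulo (f_1, f_2):
  remainder 7/4b^3 + 1/4b^2 - b ≠ 0; add g_3 = 7/4b^3 + 1/4b^2 - b to the basis.

The other S-polynomials (S(f_1,g_3), S(f_2,g_3)) all reduce to 0 modulo the current basis, so we have a Gröbner basis.

G = {b^3 + 1/7b^2 - 4/7b, a^2 + 7/4b^2 + 1/4b - 1, ab}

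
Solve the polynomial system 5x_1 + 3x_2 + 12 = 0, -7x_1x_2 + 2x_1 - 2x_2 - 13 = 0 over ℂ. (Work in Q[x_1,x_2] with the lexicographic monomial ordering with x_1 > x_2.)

Compute a lex Gröbner basis by Buchberger's algorithm.
f_1 = 5x_1 + 3x_2 + 12, LT = x_1.
f_2 = -7x_1x_2 + 2x_1 - 2x_2 - 13, LT = x_1x_2.

S(f_1,f_2): lcm = x_1x_2. S = 2/7x_1 + 3/5x_2^2 + 74/35x_2 - 13/7.
  leading term x_1: subtract (2/35)·f_1 from 2/7x_1 + 3/5x_2^2 + 74/35x_2 - 13/7 → 3/5x_2^2 + 68/35x_2 - 89/35
  leading term x_2^2: no divisor's leading term divides it; move 3/5x_2^2 to the remainder.
  leading term x_2: no divisor's leading term divides it; move 68/35x_2 to the remainder.
  leading term 1: no divisor's leading term divides it; move -89/35 to the remainder.
  remainder 3/5x_2^2 + 68/35x_2 - 89/35 ≠ 0; add h_3 = 3/5x_2^2 + 68/35x_2 - 89/35 to the basis.

S(f_1,h_3): leading monomials are coprime, so the S-polynomial reduces to 0 (Buchberger's first criterion).
S(f_2,h_3): lcm = x_1x_2^2. S = -74/21x_1x_2 + 89/21x_1 + 2/7x_2^2 + 13/7x_2.
  leading term x_1x_2: subtract (-74/105x_2)·f_1 from -74/21x_1x_2 + 89/21x_1 + 2/7x_2^2 + 13/7x_2 → 89/21x_1 + 12/5x_2^2 + 361/35x_2
  leading term x_1: subtract (89/105)·f_1 from 89/21x_1 + 12/5x_2^2 + 361/35x_2 → 12/5x_2^2 + 272/35x_2 - 356/35
  leading term x_2^2: subtract (4)·h_3 from 12/5x_2^2 + 272/35x_2 - 356/35 → 0
  remainder 0.

Every S-polynomial of the final basis reduces to 0, so we have a Gröbner basis.
Inter-reduce: drop elements whose leading term is divisible by another's, tail-reduce, and make monic.
Reduced Gröbner basis: {x_1 + 3/5x_2 + 12/5, x_2^2 + 68/21x_2 - 89/21}.

From the last basis element, x_2^2 + 68/21x_2 - 89/21 = 0, so x_2 takes values in {-89/21, 1}. Each choice, substituted upward through the basis, yields the corresponding point(s) of the solution set.
  x_2 = -89/21: the earlier basis element becomes x_1 - 1/7 = 0, giving x_1 = 1/7 — point (1/7, -89/21).
  x_2 = 1: the earlier basis element becomes x_1 + 3 = 0, giving x_1 = -3 — point (-3, 1).
This is the nonlinear analogue of row-reducing a linear system.

{(1/7, -89/21), (-3, 1)}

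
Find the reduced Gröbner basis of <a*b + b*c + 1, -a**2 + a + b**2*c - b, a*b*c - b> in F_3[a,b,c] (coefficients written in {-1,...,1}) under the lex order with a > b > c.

G = {a + c**3 - c - 1, b + c**2 + 1, c**4 - c**2 - c + 1}

This is the nonlinear analogue of row-reducing a linear system.

f_1 = a*b + b*c + 1, LT = a*b.
f_2 = -a**2 + a + b**2*c - b, LT = a**2.
f_3 = a*b*c - b, LT = a*b*c.

S(f_1,f_2): lcm = a**2*b. S = a*b*c + a*b + a + b**3*c - b**2.
  reduce S modulo (f_1, f_2, f_3):
  remainder a + b**3*c - b**2 - b*c**2 - b*c - c - 1 ≠ 0; add g_4 = a + b**3*c - b**2 - b*c**2 - b*c - c - 1 to the basis.

S(f_1,f_3): lcm = a*b*c. S = b*c**2 + b + c.
  reduce S modulo (f_1, f_2, f_3, g_4):
  remainder b*c**2 + b + c ≠ 0; add g_5 = b*c**2 + b + c to the basis.

S(f_2,f_3): lcm = a**2*b*c. S = -a*b*c + a*b - b**3*c**2 + b**2*c.
  reduce S modulo (f_1, f_2, f_3, g_4, g_5):
  remainder b**3 - b**2*c - b*c - b - 1 ≠ 0; add g_6 = b**3 - b**2*c - b*c - b - 1 to the basis.

S(g_5,g_6): lcm = b**3*c**2. S = b**3 + b**2*c**3 + b**2*c + b*c**3 + b*c**2 + c**2.
  reduce S modulo (f_1, f_2, f_3, g_4, g_5, g_6):
  remainder b**2*c + b + 1 ≠ 0; add g_7 = b**2*c + b + 1 to the basis.

S(g_5,g_7): lcm = b**2*c**2. S = b**2 - c.
  reduce S modulo (f_1, f_2, f_3, g_4, g_5, g_6, g_7):
  remainder b**2 - c ≠ 0; add g_8 = b**2 - c to the basis.

S(g_5,g_8): lcm = b**2*c**2. S = b**2 + b*c + c**3.
  reduce S modulo (f_1, f_2, f_3, g_4, g_5, g_6, g_7, g_8):
  remainder b*c + c**3 + c ≠ 0; add g_9 = b*c + c**3 + c to the basis.

S(g_7,g_8): lcm = b**2*c. S = b + c**2 + 1.
  reduce S modulo (f_1, f_2, f_3, g_4, g_5, g_6, g_7, g_8, g_9):
  remainder b + c**2 + 1 ≠ 0; add g_10 = b + c**2 + 1 to the basis.

S(g_5,g_9): lcm = b*c**2. S = b - c**4 - c**2 + c.
  reduce S modulo (f_1, f_2, f_3, g_4, g_5, g_6, g_7, g_8, g_9, g_10):
  remainder -c**4 + c**2 + c - 1 ≠ 0; add g_11 = -c**4 + c**2 + c - 1 to the basis.

The other S-polynomials (S(f_1,g_4), S(f_2,g_4), S(f_3,g_4), S(f_1,g_5), S(f_2,g_5), S(f_3,g_5), S(g_4,g_5), S(f_1,g_6), S(f_2,g_6), S(f_3,g_6), S(g_4,g_6), S(f_1,g_7), S(f_2,g_7), S(f_3,g_7), S(g_4,g_7), S(g_6,g_7), S(f_1,g_8), S(f_2,g_8), S(f_3,g_8), S(g_4,g_8), S(g_6,g_8), S(f_1,g_9), S(f_2,g_9), S(f_3,g_9), S(g_4,g_9), S(g_6,g_9), S(g_7,g_9), S(g_8,g_9), S(f_1,g_10), S(f_2,g_10), S(f_3,g_10), S(g_4,g_10), S(g_5,g_10), S(g_6,g_10), S(g_7,g_10), S(g_8,g_10), S(g_9,g_10), S(f_1,g_11), S(f_2,g_11), S(f_3,g_11), S(g_4,g_11), S(g_5,g_11), S(g_6,g_11), S(g_7,g_11), S(g_8,g_11), S(g_9,g_11), S(g_10,g_11)) all reduce to 0 modulo the current basis, so we have a Gröbner basis.
Inter-reduce: drop elements whose leading term is divisible by another's, tail-reduce, and make monic.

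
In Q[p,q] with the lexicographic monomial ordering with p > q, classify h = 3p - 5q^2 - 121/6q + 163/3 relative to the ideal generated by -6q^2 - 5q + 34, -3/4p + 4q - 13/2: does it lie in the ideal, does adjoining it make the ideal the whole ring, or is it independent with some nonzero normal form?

3p - 5q^2 - 121/6q + 163/3 lies in I (it reduces to 0).

First compute the reduced Gröbner basis of I by Buchberger's algorithm.
f_1 = -6q^2 - 5q + 34, LT = q^2.
f_2 = -3/4p + 4q - 13/2, LT = p.

The S-polynomials (S(f_1,f_2)) all reduce to 0 modulo the current basis, so we have a Gröbner basis.
Inter-reduce: drop elements whose leading term is divisible by another's, tail-reduce, and make monic.
Reduced Gröbner basis: {p - 16/3q + 26/3, q^2 + 5/6q - 17/3}.
Label its elements g_1 = p - 16/3q + 26/3, g_2 = q^2 + 5/6q - 17/3.

Reduce h = 3p - 5q^2 - 121/6q + 163/3 modulo G:
  leading term p: subtract (3)·g_1 from 3p - 5q^2 - 121/6q + 163/3 → -5q^2 - 25/6q + 85/3
  leading term q^2: subtract (-5)·g_2 from -5q^2 - 25/6q + 85/3 → 0
  normal form = 0.
Since the normal form is 0, h ∈ I.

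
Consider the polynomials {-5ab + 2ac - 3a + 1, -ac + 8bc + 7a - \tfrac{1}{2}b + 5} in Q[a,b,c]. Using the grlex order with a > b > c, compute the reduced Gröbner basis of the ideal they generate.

f_1 = -5ab + 2ac - 3a + 1, LT = ab.
f_2 = -ac + 8bc + 7a - \tfrac{1}{2}b + 5, LT = ac.

S(f_1,f_2): lcm = abc. S = -\tfrac{2}{5}ac^{2} + 8b^{2}c + 7ab + \tfrac{3}{5}ac - \tfrac{1}{2}b^{2} + 5b - \tfrac{1}{5}c.
  reduce S modulo (f_1, f_2):
  remainder 8b^{2}c - \tfrac{16}{5}bc^{2} - \tfrac{1}{2}b^{2} + 5bc + \tfrac{47}{10}b - \tfrac{11}{5}c + \tfrac{22}{5} ≠ 0; add g_3 = 8b^{2}c - \tfrac{16}{5}bc^{2} - \tfrac{1}{2}b^{2} + 5bc + \tfrac{47}{10}b - \tfrac{11}{5}c + \tfrac{22}{5} to the basis.

The other S-polynomials (S(f_1,g_3), S(f_2,g_3)) all reduce to 0 modulo the current basis, so we have a Gröbner basis.

G = {b^{2}c - \tfrac{2}{5}bc^{2} - \tfrac{1}{16}b^{2} + \tfrac{5}{8}bc + \tfrac{47}{80}b - \tfrac{11}{40}c + \tfrac{11}{20}, ab - \tfrac{16}{5}bc - \tfrac{11}{5}a + \tfrac{1}{5}b - \tfrac{11}{5}, ac - 8bc - 7a + \tfrac{1}{2}b - 5}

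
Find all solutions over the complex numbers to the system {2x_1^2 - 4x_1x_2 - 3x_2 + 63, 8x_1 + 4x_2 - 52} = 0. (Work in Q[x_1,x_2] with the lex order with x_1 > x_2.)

{(4, 5), (3/5, 59/5)}

Compute a lex Gröbner basis by Buchberger's algorithm.
f_1 = 2x_1^2 - 4x_1x_2 - 3x_2 + 63, LT = x_1^2.
f_2 = 8x_1 + 4x_2 - 52, LT = x_1.

S(f_1,f_2): lcm = x_1^2. S = -5/2x_1x_2 + 13/2x_1 - 3/2x_2 + 63/2.
  leading term x_1x_2: subtract (-5/16x_2)·f_2 from -5/2x_1x_2 + 13/2x_1 - 3/2x_2 + 63/2 → 13/2x_1 + 5/4x_2^2 - 71/4x_2 + 63/2
  leading term x_1: subtract (13/16)·f_2 from 13/2x_1 + 5/4x_2^2 - 71/4x_2 + 63/2 → 5/4x_2^2 - 21x_2 + 295/4
  leading term x_2^2: no divisor's leading term divides it; move 5/4x_2^2 to the remainder.
  leading term x_2: no divisor's leading term divides it; move -21x_2 to the remainder.
  leading term 1: no divisor's leading term divides it; move 295/4 to the remainder.
  remainder 5/4x_2^2 - 21x_2 + 295/4 ≠ 0; add h_3 = 5/4x_2^2 - 21x_2 + 295/4 to the basis.

The other S-polynomials (S(f_1,h_3), S(f_2,h_3)) all reduce to 0 modulo the current basis, so we have a Gröbner basis.
Inter-reduce: drop elements whose leading term is divisible by another's, tail-reduce, and make monic.
Reduced Gröbner basis: {x_1 + 1/2x_2 - 13/2, x_2^2 - 84/5x_2 + 59}.

Since the basis is lex-ordered, x_2^2 - 84/5x_2 + 59 is univariate in x_2. Its roots are {5, 59/5}. Back-substituting each root into the other basis elements fixes the other coordinates.
  x_2 = 5: the earlier basis element becomes x_1 - 4 = 0, giving x_1 = 4 — point (4, 5).
  x_2 = 59/5: the earlier basis element becomes x_1 - 3/5 = 0, giving x_1 = 3/5 — point (3/5, 59/5).
Substituting each solution back into the original system confirms all equations vanish.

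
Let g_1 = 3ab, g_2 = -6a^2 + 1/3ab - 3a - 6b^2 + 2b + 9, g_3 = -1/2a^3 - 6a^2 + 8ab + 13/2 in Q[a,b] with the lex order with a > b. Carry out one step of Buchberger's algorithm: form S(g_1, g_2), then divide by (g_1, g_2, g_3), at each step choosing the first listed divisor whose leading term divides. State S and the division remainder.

lcm(LM(g_1), LM(g_2)) = a^2b.
S = (lcm/LT(g_1))·g_1 − (lcm/LT(g_2))·g_2 = 1/18ab^2 - 1/2ab - b^3 + 1/3b^2 + 3/2b.
Reduce S modulo (g_1, g_2, g_3) in that order:
  leading term ab^2: subtract (1/54b)·g_1 from 1/18ab^2 - 1/2ab - b^3 + 1/3b^2 + 3/2b → -1/2ab - b^3 + 1/3b^2 + 3/2b
  leading term ab: subtract (-1/6)·g_1 from -1/2ab - b^3 + 1/3b^2 + 3/2b → -b^3 + 1/3b^2 + 3/2b
  leading term b^3: no divisor's leading term divides it; move -b^3 to the remainder.
  leading term b^2: no divisor's leading term divides it; move 1/3b^2 to the remainder.
  leading term b: no divisor's leading term divides it; move 3/2b to the remainder.
The remainder -b^3 + 1/3b^2 + 3/2b is nonzero, so it would be added as the next basis element.

S(g_1, g_2) = 1/18ab^2 - 1/2ab - b^3 + 1/3b^2 + 3/2b; remainder on division = -b^3 + 1/3b^2 + 3/2b.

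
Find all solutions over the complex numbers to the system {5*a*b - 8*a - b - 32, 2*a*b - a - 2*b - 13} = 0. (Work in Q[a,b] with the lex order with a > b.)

Compute a lex Gröbner basis by Buchberger's algorithm.
f_1 = 5*a*b - 8*a - b - 32, LT = a*b.
f_2 = 2*a*b - a - 2*b - 13, LT = a*b.

S(f_1,f_2): lcm = a*b. S = -11/10*a + 4/5*b + 1/10.
  leading term a: no divisor's leading term divides it; move -11/10*a to the remainder.
  leading term b: no divisor's leading term divides it; move 4/5*b to the remainder.
  leading term 1: no divisor's leading term divides it; move 1/10 to the remainder.
  remainder -11/10*a + 4/5*b + 1/10 ≠ 0; add h_3 = -11/10*a + 4/5*b + 1/10 to the basis.

S(f_1,h_3): lcm = a*b. S = -8/5*a + 8/11*b**2 - 6/55*b - 32/5.
  leading term a: subtract (16/11)·h_3 from -8/5*a + 8/11*b**2 - 6/55*b - 32/5 → 8/11*b**2 - 14/11*b - 72/11
  leading term b**2: no divisor's leading term divides it; move 8/11*b**2 to the remainder.
  leading term b: no divisor's leading term divides it; move -14/11*b to the remainder.
  leading term 1: no divisor's leading term divides it; move -72/11 to the remainder.
  remainder 8/11*b**2 - 14/11*b - 72/11 ≠ 0; add h_4 = 8/11*b**2 - 14/11*b - 72/11 to the basis.

S(f_2,h_3): lcm = a*b. S = -1/2*a + 8/11*b**2 - 10/11*b - 13/2.
  leading term a: subtract (5/11)·h_3 from -1/2*a + 8/11*b**2 - 10/11*b - 13/2 → 8/11*b**2 - 14/11*b - 72/11
  leading term b**2: subtract (1)·h_4 from 8/11*b**2 - 14/11*b - 72/11 → 0
  remainder 0.

S(f_1,h_4): lcm = a*b**2. S = 3/20*a*b + 9*a - 1/5*b**2 - 32/5*b.
  leading term a*b: subtract (3/100)·f_1 from 3/20*a*b + 9*a - 1/5*b**2 - 32/5*b → 231/25*a - 1/5*b**2 - 637/100*b + 24/25
  leading term a: subtract (-42/5)·h_3 from 231/25*a - 1/5*b**2 - 637/100*b + 24/25 → -1/5*b**2 + 7/20*b + 9/5
  leading term b**2: subtract (-11/40)·h_4 from -1/5*b**2 + 7/20*b + 9/5 → 0
  remainder 0.

S(f_2,h_4): lcm = a*b**2. S = 5/4*a*b + 9*a - b**2 - 13/2*b.
  leading term a*b: subtract (1/4)·f_1 from 5/4*a*b + 9*a - b**2 - 13/2*b → 11*a - b**2 - 25/4*b + 8
  leading term a: subtract (-10)·h_3 from 11*a - b**2 - 25/4*b + 8 → -b**2 + 7/4*b + 9
  leading term b**2: subtract (-11/8)·h_4 from -b**2 + 7/4*b + 9 → 0
  remainder 0.

S(h_3,h_4): leading monomials are coprime, so the S-polynomial reduces to 0 (Buchberger's first criterion).
Every S-polynomial of the final basis reduces to 0, so we have a Gröbner basis.
Inter-reduce: drop elements whose leading term is divisible by another's, tail-reduce, and make monic.
Reduced Gröbner basis: {a - 8/11*b - 1/11, b**2 - 7/4*b - 9}.

From the last basis element, b**2 - 7/4*b - 9 = 0, so b takes values in {-9/4, 4}. Each choice, substituted upward through the basis, yields the corresponding point(s) of the solution set.
  b = -9/4: the earlier basis element becomes a + 17/11 = 0, giving a = -17/11 — point (-17/11, -9/4).
  b = 4: the earlier basis element becomes a - 3 = 0, giving a = 3 — point (3, 4).

{(-17/11, -9/4), (3, 4)}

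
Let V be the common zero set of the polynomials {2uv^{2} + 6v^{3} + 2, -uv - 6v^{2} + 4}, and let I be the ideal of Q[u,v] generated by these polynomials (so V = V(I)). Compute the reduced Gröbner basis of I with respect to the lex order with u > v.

G = {u - 12v^{2} + 6v + 16, v^{3} - \tfrac{4}{3}v - \tfrac{1}{3}}

This is the nonlinear analogue of row-reducing a linear system.

f_1 = 2uv^{2} + 6v^{3} + 2, LT = uv^{2}.
f_2 = -uv - 6v^{2} + 4, LT = uv.

S(f_1,f_2): lcm = uv^{2}. S = -3v^{3} + 4v + 1.
  leading term v^{3}: no divisor's leading term divides it; move -3v^{3} to the remainder.
  leading term v: no divisor's leading term divides it; move 4v to the remainder.
  leading term 1: no divisor's leading term divides it; move 1 to the remainder.
  remainder -3v^{3} + 4v + 1 ≠ 0; add g_3 = -3v^{3} + 4v + 1 to the basis.

S(f_1,g_3): lcm = uv^{3}. S = \tfrac{4}{3}uv + \tfrac{1}{3}u + 3v^{4} + v.
  leading term uv: subtract (-\tfrac{4}{3})·f_2 from \tfrac{4}{3}uv + \tfrac{1}{3}u + 3v^{4} + v → \tfrac{1}{3}u + 3v^{4} - 8v^{2} + v + \tfrac{16}{3}
  leading term u: no divisor's leading term divides it; move \tfrac{1}{3}u to the remainder.
  leading term v^{4}: subtract (-v)·g_3 from 3v^{4} - 8v^{2} + v + \tfrac{16}{3} → -4v^{2} + 2v + \tfrac{16}{3}
  leading term v^{2}: no divisor's leading term divides it; move -4v^{2} to the remainder.
  leading term v: no divisor's leading term divides it; move 2v to the remainder.
  leading term 1: no divisor's leading term divides it; move \tfrac{16}{3} to the remainder.
  remainder \tfrac{1}{3}u - 4v^{2} + 2v + \tfrac{16}{3} ≠ 0; add g_4 = \tfrac{1}{3}u - 4v^{2} + 2v + \tfrac{16}{3} to the basis.

The other S-polynomials (S(f_2,g_3), S(f_1,g_4), S(f_2,g_4), S(g_3,g_4)) all reduce to 0 modulo the current basis, so we have a Gröbner basis.
Inter-reduce: drop elements whose leading term is divisible by another's, tail-reduce, and make monic.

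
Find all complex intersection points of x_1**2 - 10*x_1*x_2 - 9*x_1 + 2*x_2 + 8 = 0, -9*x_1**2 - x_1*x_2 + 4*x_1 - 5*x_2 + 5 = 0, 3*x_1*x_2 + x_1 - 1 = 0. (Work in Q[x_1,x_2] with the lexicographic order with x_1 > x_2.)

{(1, 0)}

Compute a lex Gröbner basis by Buchberger's algorithm.
f_1 = x_1**2 - 10*x_1*x_2 - 9*x_1 + 2*x_2 + 8, LT = x_1**2.
f_2 = -9*x_1**2 - x_1*x_2 + 4*x_1 - 5*x_2 + 5, LT = x_1**2.
f_3 = 3*x_1*x_2 + x_1 - 1, LT = x_1*x_2.

S(f_1,f_2): lcm = x_1**2. S = -91/9*x_1*x_2 - 77/9*x_1 + 13/9*x_2 + 77/9.
  leading term x_1*x_2: subtract (-91/27)·f_3 from -91/9*x_1*x_2 - 77/9*x_1 + 13/9*x_2 + 77/9 → -140/27*x_1 + 13/9*x_2 + 140/27
  leading term x_1: no divisor's leading term divides it; move -140/27*x_1 to the remainder.
  leading term x_2: no divisor's leading term divides it; move 13/9*x_2 to the remainder.
  leading term 1: no divisor's leading term divides it; move 140/27 to the remainder.
  remainder -140/27*x_1 + 13/9*x_2 + 140/27 ≠ 0; add h_4 = -140/27*x_1 + 13/9*x_2 + 140/27 to the basis.

S(f_1,f_3): lcm = x_1**2*x_2. S = -1/3*x_1**2 - 10*x_1*x_2**2 - 9*x_1*x_2 + 1/3*x_1 + 2*x_2**2 + 8*x_2.
  leading term x_1**2: subtract (-1/3)·f_1 from -1/3*x_1**2 - 10*x_1*x_2**2 - 9*x_1*x_2 + 1/3*x_1 + 2*x_2**2 + 8*x_2 → -10*x_1*x_2**2 - 37/3*x_1*x_2 - 8/3*x_1 + 2*x_2**2 + 26/3*x_2 + 8/3
  leading term x_1*x_2**2: subtract (-10/3*x_2)·f_3 from -10*x_1*x_2**2 - 37/3*x_1*x_2 - 8/3*x_1 + 2*x_2**2 + 26/3*x_2 + 8/3 → -9*x_1*x_2 - 8/3*x_1 + 2*x_2**2 + 16/3*x_2 + 8/3
  leading term x_1*x_2: subtract (-3)·f_3 from -9*x_1*x_2 - 8/3*x_1 + 2*x_2**2 + 16/3*x_2 + 8/3 → 1/3*x_1 + 2*x_2**2 + 16/3*x_2 - 1/3
  leading term x_1: subtract (-9/140)·h_4 from 1/3*x_1 + 2*x_2**2 + 16/3*x_2 - 1/3 → 2*x_2**2 + 2279/420*x_2
  leading term x_2**2: no divisor's leading term divides it; move 2*x_2**2 to the remainder.
  leading term x_2: no divisor's leading term divides it; move 2279/420*x_2 to the remainder.
  remainder 2*x_2**2 + 2279/420*x_2 ≠ 0; add h_5 = 2*x_2**2 + 2279/420*x_2 to the basis.

S(f_2,f_3): lcm = x_1**2*x_2. S = -1/3*x_1**2 + 1/9*x_1*x_2**2 - 4/9*x_1*x_2 + 1/3*x_1 + 5/9*x_2**2 - 5/9*x_2.
  leading term x_1**2: subtract (-1/3)·f_1 from -1/3*x_1**2 + 1/9*x_1*x_2**2 - 4/9*x_1*x_2 + 1/3*x_1 + 5/9*x_2**2 - 5/9*x_2 → 1/9*x_1*x_2**2 - 34/9*x_1*x_2 - 8/3*x_1 + 5/9*x_2**2 + 1/9*x_2 + 8/3
  leading term x_1*x_2**2: subtract (1/27*x_2)·f_3 from 1/9*x_1*x_2**2 - 34/9*x_1*x_2 - 8/3*x_1 + 5/9*x_2**2 + 1/9*x_2 + 8/3 → -103/27*x_1*x_2 - 8/3*x_1 + 5/9*x_2**2 + 4/27*x_2 + 8/3
  leading term x_1*x_2: subtract (-103/81)·f_3 from -103/27*x_1*x_2 - 8/3*x_1 + 5/9*x_2**2 + 4/27*x_2 + 8/3 → -113/81*x_1 + 5/9*x_2**2 + 4/27*x_2 + 113/81
  leading term x_1: subtract (113/420)·h_4 from -113/81*x_1 + 5/9*x_2**2 + 4/27*x_2 + 113/81 → 5/9*x_2**2 - 101/420*x_2
  leading term x_2**2: subtract (5/18)·h_5 from 5/9*x_2**2 - 101/420*x_2 → -13213/7560*x_2
  leading term x_2: no divisor's leading term divides it; move -13213/7560*x_2 to the remainder.
  remainder -13213/7560*x_2 ≠ 0; add h_6 = -13213/7560*x_2 to the basis.

The other S-polynomials (S(f_1,h_4), S(f_2,h_4), S(f_3,h_4), S(f_1,h_5), S(f_2,h_5), S(f_3,h_5), S(h_4,h_5), S(f_1,h_6), S(f_2,h_6), S(f_3,h_6), S(h_4,h_6), S(h_5,h_6)) all reduce to 0 modulo the current basis, so we have a Gröbner basis.
Inter-reduce: drop elements whose leading term is divisible by another's, tail-reduce, and make monic.
Reduced Gröbner basis: {x_1 - 1, x_2}.

A lex Gröbner basis eliminates variables successively. Here x_2 depends only on x_2, with roots {0}; lifting each root through the earlier basis elements recovers the full solutions.
  x_2 = 0: the earlier basis element becomes x_1 - 1 = 0, giving x_1 = 1 — point (1, 0).
Each listed point satisfies every original equation (direct substitution).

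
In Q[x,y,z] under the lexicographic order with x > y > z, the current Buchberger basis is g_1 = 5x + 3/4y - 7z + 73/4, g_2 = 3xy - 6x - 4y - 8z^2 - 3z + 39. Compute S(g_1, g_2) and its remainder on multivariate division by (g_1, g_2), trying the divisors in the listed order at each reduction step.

S(g_1, g_2) = 2x + 3/20y^2 - 7/5yz + 299/60y + 8/3z^2 + z - 13; remainder on division = 3/20y^2 - 7/5yz + 281/60y + 8/3z^2 + 19/5z - 203/10.

lcm(LM(g_1), LM(g_2)) = xy.
S = (lcm/LT(g_1))·g_1 − (lcm/LT(g_2))·g_2 = 2x + 3/20y^2 - 7/5yz + 299/60y + 8/3z^2 + z - 13.
Reduce S modulo (g_1, g_2) in that order:
  leading term x: subtract (2/5)·g_1 from 2x + 3/20y^2 - 7/5yz + 299/60y + 8/3z^2 + z - 13 → 3/20y^2 - 7/5yz + 281/60y + 8/3z^2 + 19/5z - 203/10
  leading term y^2: no divisor's leading term divides it; move 3/20y^2 to the remainder.
  leading term yz: no divisor's leading term divides it; move -7/5yz to the remainder.
  leading term y: no divisor's leading term divides it; move 281/60y to the remainder.
  leading term z^2: no divisor's leading term divides it; move 8/3z^2 to the remainder.
  leading term z: no divisor's leading term divides it; move 19/5z to the remainder.
  leading term 1: no divisor's leading term divides it; move -203/10 to the remainder.
The remainder 3/20y^2 - 7/5yz + 281/60y + 8/3z^2 + 19/5z - 203/10 is nonzero, so it would be added as the next basis element.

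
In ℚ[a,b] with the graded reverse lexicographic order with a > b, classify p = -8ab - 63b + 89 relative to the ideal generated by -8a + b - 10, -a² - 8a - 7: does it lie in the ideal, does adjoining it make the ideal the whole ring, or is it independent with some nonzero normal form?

Adjoining -8ab - 63b + 89 makes the ideal the whole ring: the system is inconsistent.

First compute the reduced Gröbner basis of I by Buchberger's algorithm.
f_1 = -8a + b - 10, LT = a.
f_2 = -a² - 8a - 7, LT = a².

S(f_1,f_2): lcm = a². S = -⅛ab - 27/4a - 7.
  reduce S modulo (f_1, f_2):
  remainder -1/64b² - 11/16b + 23/16 ≠ 0; add h_3 = -1/64b² - 11/16b + 23/16 to the basis.

The other S-polynomials (S(f_1,h_3), S(f_2,h_3)) all reduce to 0 modulo the current basis, so we have a Gröbner basis.
Inter-reduce: drop elements whose leading term is divisible by another's, tail-reduce, and make monic.
Reduced Gröbner basis: {b² + 44b - 92, a - ⅛b + 5/4}.
Label its elements g_1 = b² + 44b - 92, g_2 = a - ⅛b + 5/4.

Reduce p = -8ab - 63b + 89 modulo G:
  leading term ab: subtract (-8b)·g_2 from -8ab - 63b + 89 → -b² - 53b + 89
  leading term b²: subtract (-1)·g_1 from -b² - 53b + 89 → -9b - 3
  leading term b: no divisor's leading term divides it; move -9b to the remainder.
  leading term 1: no divisor's leading term divides it; move -3 to the remainder.
  normal form = -9b - 3.
The normal form is nonzero, so p ∉ I. Since p minus its normal form lies in I, I + (p) = I + (r) where r = -9b - 3; decide whether this ideal is the whole ring.
Run Buchberger on G together with r (pairs among the g_i already reduce to 0 since G is a Gröbner basis):
g_1 = b² + 44b - 92, LT = b².
g_2 = a - ⅛b + 5/4, LT = a.
r = -9b - 3, LT = b.

S(g_1,r): lcm = b². S = 131/3b - 92.
  reduce S modulo (g_1, g_2, r):
  remainder -959/9 ≠ 0; add m_4 = -959/9 to the basis.

The other S-polynomials (S(g_1,g_2), S(g_2,r), S(g_1,m_4), S(g_2,m_4), S(r,m_4)) all reduce to 0 modulo the current basis, so we have a Gröbner basis.
Inter-reduce: drop elements whose leading term is divisible by another's, tail-reduce, and make monic.
Reduced Gröbner basis: {1}.
The reduced Gröbner basis of I + (p) is {1}: the ideal is the whole ring, so the enlarged system has no common solution — adjoining p is inconsistent.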